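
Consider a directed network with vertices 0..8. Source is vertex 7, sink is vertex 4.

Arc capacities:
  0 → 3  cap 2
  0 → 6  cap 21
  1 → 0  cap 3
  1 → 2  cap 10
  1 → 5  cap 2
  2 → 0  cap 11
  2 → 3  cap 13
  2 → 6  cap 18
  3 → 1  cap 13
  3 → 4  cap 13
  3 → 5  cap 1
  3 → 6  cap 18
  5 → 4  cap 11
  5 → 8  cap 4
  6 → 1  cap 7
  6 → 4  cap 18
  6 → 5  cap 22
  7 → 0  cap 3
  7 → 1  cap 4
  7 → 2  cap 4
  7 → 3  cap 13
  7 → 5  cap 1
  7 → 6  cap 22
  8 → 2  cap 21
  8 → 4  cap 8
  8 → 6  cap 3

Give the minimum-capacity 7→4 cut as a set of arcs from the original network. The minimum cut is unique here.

augment #1: 7→3→4 push 13
augment #2: 7→5→4 push 1
augment #3: 7→6→4 push 18
augment #4: 7→1→5→4 push 2
augment #5: 7→6→5→4 push 4
augment #6: 7→0→3→5→4 push 1
augment #7: 7→0→6→5→4 push 2
augment #8: 7→2→6→5→4 push 1
augment #9: 7→2→6→5→8→4 push 3
augment #10: 7→1→0→6→5→8→4 push 1
max flow = 46; residual-reachable set from 7 gives S-side
cut edges (S→T): {(3,4), (5,4), (5,8), (6,4)} total cap 46

Min-cut arcs: {(3,4), (5,4), (5,8), (6,4)} (total capacity 46)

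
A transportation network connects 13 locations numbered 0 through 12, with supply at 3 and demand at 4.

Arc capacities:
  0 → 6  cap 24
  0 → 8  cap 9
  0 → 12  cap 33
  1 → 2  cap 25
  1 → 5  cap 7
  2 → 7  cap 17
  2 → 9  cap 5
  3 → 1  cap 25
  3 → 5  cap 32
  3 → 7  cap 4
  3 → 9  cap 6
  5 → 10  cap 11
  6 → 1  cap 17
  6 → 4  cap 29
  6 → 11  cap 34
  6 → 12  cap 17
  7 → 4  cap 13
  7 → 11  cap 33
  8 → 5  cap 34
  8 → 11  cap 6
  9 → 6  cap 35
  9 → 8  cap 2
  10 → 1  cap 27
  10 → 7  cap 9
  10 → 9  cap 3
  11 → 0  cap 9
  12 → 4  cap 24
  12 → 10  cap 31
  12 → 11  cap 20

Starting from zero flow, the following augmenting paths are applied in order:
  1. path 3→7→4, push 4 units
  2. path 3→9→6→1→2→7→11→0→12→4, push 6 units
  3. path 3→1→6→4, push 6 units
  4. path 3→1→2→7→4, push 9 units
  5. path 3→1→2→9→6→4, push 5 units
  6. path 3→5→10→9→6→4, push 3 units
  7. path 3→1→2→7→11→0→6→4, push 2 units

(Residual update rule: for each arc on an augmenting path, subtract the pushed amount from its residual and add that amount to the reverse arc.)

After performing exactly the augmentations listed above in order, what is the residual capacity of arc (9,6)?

Residual capacity of (9,6): 21

after path 1 (3→7→4, push 4): res(9,6)=35
after path 2 (3→9→6→1→2→7→11→0→12→4, push 6): res(9,6)=29
after path 3 (3→1→6→4, push 6): res(9,6)=29
after path 4 (3→1→2→7→4, push 9): res(9,6)=29
after path 5 (3→1→2→9→6→4, push 5): res(9,6)=24
after path 6 (3→5→10→9→6→4, push 3): res(9,6)=21
after path 7 (3→1→2→7→11→0→6→4, push 2): res(9,6)=21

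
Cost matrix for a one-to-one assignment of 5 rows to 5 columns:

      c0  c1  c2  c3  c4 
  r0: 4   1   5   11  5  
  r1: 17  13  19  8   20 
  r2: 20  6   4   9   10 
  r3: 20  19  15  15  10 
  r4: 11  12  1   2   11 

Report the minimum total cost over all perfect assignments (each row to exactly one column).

optimal assignment: row0→col0 (cost 4), row1→col3 (cost 8), row2→col1 (cost 6), row3→col4 (cost 10), row4→col2 (cost 1)
total = 4 + 8 + 6 + 10 + 1 = 29

Minimum assignment cost: 29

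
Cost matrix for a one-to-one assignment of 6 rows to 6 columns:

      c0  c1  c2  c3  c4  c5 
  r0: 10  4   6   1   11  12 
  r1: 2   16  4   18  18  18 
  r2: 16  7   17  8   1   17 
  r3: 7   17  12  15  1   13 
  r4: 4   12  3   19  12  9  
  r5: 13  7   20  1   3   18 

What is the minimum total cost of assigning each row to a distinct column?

optimal assignment: row0→col1 (cost 4), row1→col0 (cost 2), row2→col4 (cost 1), row3→col5 (cost 13), row4→col2 (cost 3), row5→col3 (cost 1)
total = 4 + 2 + 1 + 13 + 3 + 1 = 24

Minimum assignment cost: 24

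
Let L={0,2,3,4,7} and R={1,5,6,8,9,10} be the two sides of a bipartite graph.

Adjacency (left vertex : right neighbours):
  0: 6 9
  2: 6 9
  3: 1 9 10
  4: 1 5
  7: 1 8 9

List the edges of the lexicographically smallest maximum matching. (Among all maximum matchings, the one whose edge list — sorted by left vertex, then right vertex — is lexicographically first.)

Lex-smallest maximum matching: {(0,6), (2,9), (3,1), (4,5), (7,8)}

|M| = 5 (so the lex-smallest maximum matching has 5 edges)
process left vertices in ascending order; for each, take the smallest-labelled available neighbour that still permits 5 edges overall, or leave it unmatched if none does
lex-smallest matching: {0-6, 2-9, 3-1, 4-5, 7-8}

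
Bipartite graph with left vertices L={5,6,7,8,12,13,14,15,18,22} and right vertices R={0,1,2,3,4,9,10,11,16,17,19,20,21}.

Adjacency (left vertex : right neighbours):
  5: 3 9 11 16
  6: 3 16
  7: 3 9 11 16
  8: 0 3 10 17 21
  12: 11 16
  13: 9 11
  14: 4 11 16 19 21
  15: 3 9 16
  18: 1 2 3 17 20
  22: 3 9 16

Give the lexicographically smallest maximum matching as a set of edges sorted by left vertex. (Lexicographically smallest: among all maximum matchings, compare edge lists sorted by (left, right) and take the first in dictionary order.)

Lex-smallest maximum matching: {(5,3), (6,16), (7,9), (8,0), (12,11), (14,4), (18,1)}

|M| = 7 (so the lex-smallest maximum matching has 7 edges)
process left vertices in ascending order; for each, take the smallest-labelled available neighbour that still permits 7 edges overall, or leave it unmatched if none does
lex-smallest matching: {5-3, 6-16, 7-9, 8-0, 12-11, 14-4, 18-1}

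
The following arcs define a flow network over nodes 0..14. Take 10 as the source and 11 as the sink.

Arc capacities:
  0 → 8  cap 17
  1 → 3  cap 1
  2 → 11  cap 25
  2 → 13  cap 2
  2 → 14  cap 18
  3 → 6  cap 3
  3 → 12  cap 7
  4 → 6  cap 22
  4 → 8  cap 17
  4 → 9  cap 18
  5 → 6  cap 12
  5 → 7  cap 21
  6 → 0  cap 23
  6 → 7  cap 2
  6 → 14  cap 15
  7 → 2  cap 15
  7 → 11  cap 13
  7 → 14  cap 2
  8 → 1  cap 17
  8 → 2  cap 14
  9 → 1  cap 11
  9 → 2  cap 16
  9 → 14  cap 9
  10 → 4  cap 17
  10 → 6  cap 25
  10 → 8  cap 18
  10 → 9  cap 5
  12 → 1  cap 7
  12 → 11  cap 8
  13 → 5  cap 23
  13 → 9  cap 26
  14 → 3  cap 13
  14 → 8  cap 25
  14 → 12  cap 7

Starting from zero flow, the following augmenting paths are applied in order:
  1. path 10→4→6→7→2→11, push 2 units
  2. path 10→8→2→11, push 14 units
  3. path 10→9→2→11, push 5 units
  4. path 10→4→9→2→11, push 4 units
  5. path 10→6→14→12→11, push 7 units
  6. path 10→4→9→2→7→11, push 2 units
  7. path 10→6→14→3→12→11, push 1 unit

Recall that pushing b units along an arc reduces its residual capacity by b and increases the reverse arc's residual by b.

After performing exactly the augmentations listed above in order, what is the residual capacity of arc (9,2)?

after path 1 (10→4→6→7→2→11, push 2): res(9,2)=16
after path 2 (10→8→2→11, push 14): res(9,2)=16
after path 3 (10→9→2→11, push 5): res(9,2)=11
after path 4 (10→4→9→2→11, push 4): res(9,2)=7
after path 5 (10→6→14→12→11, push 7): res(9,2)=7
after path 6 (10→4→9→2→7→11, push 2): res(9,2)=5
after path 7 (10→6→14→3→12→11, push 1): res(9,2)=5

Residual capacity of (9,2): 5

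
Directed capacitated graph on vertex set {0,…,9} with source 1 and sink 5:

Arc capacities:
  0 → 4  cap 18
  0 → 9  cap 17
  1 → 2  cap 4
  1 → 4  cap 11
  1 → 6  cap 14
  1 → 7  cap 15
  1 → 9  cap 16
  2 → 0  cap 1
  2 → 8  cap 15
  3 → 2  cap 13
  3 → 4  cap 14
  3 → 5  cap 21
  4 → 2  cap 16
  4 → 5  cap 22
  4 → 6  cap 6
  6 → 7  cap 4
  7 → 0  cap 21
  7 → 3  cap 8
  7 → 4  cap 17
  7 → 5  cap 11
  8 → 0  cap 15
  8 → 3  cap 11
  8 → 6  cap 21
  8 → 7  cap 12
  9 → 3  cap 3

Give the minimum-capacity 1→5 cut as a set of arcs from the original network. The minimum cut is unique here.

augment #1: 1→4→5 push 11
augment #2: 1→7→5 push 11
augment #3: 1→7→3→5 push 4
augment #4: 1→9→3→5 push 3
augment #5: 1→2→0→4→5 push 1
augment #6: 1→2→8→3→5 push 3
augment #7: 1→6→7→3→5 push 4
max flow = 37; residual-reachable set from 1 gives S-side
cut edges (S→T): {(1,2), (1,4), (1,7), (6,7), (9,3)} total cap 37

Min-cut arcs: {(1,2), (1,4), (1,7), (6,7), (9,3)} (total capacity 37)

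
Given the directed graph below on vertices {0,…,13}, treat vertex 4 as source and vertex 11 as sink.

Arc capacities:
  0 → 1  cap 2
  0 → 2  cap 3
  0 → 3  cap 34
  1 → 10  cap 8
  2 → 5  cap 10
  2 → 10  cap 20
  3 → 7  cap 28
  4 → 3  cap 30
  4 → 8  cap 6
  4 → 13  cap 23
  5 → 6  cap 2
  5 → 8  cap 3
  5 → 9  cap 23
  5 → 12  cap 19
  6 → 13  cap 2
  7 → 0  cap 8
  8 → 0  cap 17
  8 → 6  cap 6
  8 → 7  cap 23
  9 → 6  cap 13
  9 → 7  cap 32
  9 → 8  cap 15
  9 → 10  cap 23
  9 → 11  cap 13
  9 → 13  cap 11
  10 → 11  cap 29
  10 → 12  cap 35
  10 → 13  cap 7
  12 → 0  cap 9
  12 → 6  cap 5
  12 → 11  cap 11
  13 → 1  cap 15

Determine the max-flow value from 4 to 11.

augment #1: 4→13→1→10→11 bottleneck 8, total now 8
augment #2: 4→8→0→2→10→11 bottleneck 3, total now 11

Maximum flow value: 11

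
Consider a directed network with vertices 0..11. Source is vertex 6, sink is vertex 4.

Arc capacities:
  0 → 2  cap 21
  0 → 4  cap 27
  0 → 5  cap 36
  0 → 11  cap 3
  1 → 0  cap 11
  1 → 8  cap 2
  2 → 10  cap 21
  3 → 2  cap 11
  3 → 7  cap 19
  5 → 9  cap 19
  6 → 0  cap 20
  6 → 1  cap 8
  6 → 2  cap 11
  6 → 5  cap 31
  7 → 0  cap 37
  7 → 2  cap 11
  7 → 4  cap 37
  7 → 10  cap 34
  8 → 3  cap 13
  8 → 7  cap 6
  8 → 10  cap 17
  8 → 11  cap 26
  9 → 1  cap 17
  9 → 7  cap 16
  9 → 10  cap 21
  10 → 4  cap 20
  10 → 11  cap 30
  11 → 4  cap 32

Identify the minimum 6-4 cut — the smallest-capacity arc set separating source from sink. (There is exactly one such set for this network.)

Min-cut arcs: {(5,9), (6,0), (6,1), (6,2)} (total capacity 58)

augment #1: 6→0→4 push 20
augment #2: 6→1→0→4 push 7
augment #3: 6→2→10→4 push 11
augment #4: 6→1→0→11→4 push 1
augment #5: 6→5→9→7→4 push 16
augment #6: 6→5→9→10→4 push 3
max flow = 58; residual-reachable set from 6 gives S-side
cut edges (S→T): {(5,9), (6,0), (6,1), (6,2)} total cap 58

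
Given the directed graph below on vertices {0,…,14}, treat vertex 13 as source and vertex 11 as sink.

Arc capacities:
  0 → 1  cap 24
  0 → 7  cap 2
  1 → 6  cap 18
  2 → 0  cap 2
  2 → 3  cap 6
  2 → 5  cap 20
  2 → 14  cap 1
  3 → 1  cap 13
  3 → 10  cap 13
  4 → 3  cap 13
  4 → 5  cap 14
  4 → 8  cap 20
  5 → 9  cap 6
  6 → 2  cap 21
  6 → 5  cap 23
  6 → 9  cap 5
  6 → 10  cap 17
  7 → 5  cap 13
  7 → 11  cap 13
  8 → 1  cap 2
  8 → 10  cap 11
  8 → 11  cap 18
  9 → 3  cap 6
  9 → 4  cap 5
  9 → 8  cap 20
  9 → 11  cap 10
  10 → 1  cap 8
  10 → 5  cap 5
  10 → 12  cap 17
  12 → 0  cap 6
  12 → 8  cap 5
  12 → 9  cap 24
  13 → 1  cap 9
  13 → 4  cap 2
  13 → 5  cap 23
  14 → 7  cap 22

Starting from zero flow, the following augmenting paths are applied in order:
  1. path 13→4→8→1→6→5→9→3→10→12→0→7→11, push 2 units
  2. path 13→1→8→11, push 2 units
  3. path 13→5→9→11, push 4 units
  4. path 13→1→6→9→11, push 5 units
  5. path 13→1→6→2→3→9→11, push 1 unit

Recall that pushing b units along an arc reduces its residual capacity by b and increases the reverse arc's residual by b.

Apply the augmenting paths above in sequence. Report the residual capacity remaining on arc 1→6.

Residual capacity of (1,6): 10

after path 1 (13→4→8→1→6→5→9→3→10→12→0→7→11, push 2): res(1,6)=16
after path 2 (13→1→8→11, push 2): res(1,6)=16
after path 3 (13→5→9→11, push 4): res(1,6)=16
after path 4 (13→1→6→9→11, push 5): res(1,6)=11
after path 5 (13→1→6→2→3→9→11, push 1): res(1,6)=10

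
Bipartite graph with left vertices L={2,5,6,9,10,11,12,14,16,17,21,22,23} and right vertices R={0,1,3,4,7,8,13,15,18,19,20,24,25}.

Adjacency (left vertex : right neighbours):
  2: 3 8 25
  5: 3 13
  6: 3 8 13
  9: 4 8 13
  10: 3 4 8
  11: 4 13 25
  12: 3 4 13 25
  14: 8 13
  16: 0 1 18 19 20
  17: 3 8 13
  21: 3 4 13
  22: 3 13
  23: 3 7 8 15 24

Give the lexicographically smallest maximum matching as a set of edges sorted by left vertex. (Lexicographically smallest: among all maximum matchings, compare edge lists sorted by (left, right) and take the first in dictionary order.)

Lex-smallest maximum matching: {(2,3), (5,13), (6,8), (9,4), (11,25), (16,0), (23,7)}

|M| = 7 (so the lex-smallest maximum matching has 7 edges)
process left vertices in ascending order; for each, take the smallest-labelled available neighbour that still permits 7 edges overall, or leave it unmatched if none does
lex-smallest matching: {2-3, 5-13, 6-8, 9-4, 11-25, 16-0, 23-7}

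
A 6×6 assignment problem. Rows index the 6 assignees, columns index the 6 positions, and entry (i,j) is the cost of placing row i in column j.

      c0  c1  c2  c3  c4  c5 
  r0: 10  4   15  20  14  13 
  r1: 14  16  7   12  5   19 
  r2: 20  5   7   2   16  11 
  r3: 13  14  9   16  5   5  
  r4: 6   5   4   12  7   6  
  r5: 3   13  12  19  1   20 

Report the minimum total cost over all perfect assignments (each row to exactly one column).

optimal assignment: row0→col1 (cost 4), row1→col4 (cost 5), row2→col3 (cost 2), row3→col5 (cost 5), row4→col2 (cost 4), row5→col0 (cost 3)
total = 4 + 5 + 2 + 5 + 4 + 3 = 23

Minimum assignment cost: 23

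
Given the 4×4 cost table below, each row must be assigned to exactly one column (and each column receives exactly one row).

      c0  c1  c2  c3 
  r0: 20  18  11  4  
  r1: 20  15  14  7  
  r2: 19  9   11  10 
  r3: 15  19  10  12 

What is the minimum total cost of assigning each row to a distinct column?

Minimum assignment cost: 42

one of 2 optimal assignments: row0→col2 (cost 11), row1→col3 (cost 7), row2→col1 (cost 9), row3→col0 (cost 15)
total = 11 + 7 + 9 + 15 = 42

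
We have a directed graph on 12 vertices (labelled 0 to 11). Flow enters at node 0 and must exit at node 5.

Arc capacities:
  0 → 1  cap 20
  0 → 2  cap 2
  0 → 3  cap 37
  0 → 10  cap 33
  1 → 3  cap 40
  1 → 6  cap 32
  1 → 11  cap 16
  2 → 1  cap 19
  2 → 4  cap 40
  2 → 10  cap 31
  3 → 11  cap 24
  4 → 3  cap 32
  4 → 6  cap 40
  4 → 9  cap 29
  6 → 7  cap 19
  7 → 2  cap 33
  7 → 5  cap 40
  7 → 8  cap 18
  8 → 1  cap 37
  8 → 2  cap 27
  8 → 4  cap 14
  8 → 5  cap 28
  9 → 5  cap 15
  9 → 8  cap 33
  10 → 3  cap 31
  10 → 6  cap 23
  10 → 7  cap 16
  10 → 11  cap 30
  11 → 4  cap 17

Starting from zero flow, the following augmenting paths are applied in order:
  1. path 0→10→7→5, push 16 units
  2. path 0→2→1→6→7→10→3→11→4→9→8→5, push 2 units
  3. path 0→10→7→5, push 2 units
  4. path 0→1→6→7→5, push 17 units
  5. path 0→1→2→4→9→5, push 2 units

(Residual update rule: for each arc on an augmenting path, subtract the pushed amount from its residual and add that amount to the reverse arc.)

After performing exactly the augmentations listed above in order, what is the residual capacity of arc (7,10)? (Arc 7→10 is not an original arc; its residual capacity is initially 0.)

Residual capacity of (7,10): 16

after path 1 (0→10→7→5, push 16): res(7,10)=16
after path 2 (0→2→1→6→7→10→3→11→4→9→8→5, push 2): res(7,10)=14
after path 3 (0→10→7→5, push 2): res(7,10)=16
after path 4 (0→1→6→7→5, push 17): res(7,10)=16
after path 5 (0→1→2→4→9→5, push 2): res(7,10)=16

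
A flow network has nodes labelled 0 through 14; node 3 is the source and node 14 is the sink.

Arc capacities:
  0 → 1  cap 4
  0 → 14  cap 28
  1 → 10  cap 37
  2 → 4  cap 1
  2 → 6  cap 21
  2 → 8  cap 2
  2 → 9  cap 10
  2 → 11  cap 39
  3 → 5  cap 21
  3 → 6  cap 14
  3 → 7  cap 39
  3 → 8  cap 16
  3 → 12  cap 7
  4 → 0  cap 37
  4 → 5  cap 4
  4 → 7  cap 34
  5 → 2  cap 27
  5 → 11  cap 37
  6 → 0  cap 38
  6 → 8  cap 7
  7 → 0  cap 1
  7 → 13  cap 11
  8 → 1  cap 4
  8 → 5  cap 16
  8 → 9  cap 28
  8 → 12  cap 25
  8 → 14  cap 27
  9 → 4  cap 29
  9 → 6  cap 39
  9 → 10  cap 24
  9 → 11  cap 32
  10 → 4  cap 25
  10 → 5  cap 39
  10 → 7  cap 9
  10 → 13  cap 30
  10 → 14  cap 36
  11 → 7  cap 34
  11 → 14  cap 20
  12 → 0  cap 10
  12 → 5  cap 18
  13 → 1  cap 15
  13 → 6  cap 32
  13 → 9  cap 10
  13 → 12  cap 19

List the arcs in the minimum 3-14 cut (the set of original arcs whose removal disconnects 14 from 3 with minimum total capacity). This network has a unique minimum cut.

augment #1: 3→8→14 push 16
augment #2: 3→5→11→14 push 20
augment #3: 3→6→0→14 push 14
augment #4: 3→7→0→14 push 1
augment #5: 3→12→0→14 push 7
augment #6: 3→5→2→8→14 push 1
augment #7: 3→7→13→1→10→14 push 11
max flow = 70; residual-reachable set from 3 gives S-side
cut edges (S→T): {(3,5), (3,6), (3,8), (3,12), (7,0), (7,13)} total cap 70

Min-cut arcs: {(3,5), (3,6), (3,8), (3,12), (7,0), (7,13)} (total capacity 70)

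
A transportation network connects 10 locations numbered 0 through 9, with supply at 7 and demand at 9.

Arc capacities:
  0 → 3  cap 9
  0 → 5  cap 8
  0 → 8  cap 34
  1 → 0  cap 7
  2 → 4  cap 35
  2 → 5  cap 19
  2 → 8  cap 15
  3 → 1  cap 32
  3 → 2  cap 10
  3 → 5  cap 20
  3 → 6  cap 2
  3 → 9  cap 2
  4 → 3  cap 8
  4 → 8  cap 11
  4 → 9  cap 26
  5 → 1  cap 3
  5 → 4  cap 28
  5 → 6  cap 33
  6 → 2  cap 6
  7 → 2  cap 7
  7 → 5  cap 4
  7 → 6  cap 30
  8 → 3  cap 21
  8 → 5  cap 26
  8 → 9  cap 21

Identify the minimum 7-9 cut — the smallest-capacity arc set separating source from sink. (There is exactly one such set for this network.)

Min-cut arcs: {(6,2), (7,2), (7,5)} (total capacity 17)

augment #1: 7→2→4→9 push 7
augment #2: 7→5→4→9 push 4
augment #3: 7→6→2→4→9 push 6
max flow = 17; residual-reachable set from 7 gives S-side
cut edges (S→T): {(6,2), (7,2), (7,5)} total cap 17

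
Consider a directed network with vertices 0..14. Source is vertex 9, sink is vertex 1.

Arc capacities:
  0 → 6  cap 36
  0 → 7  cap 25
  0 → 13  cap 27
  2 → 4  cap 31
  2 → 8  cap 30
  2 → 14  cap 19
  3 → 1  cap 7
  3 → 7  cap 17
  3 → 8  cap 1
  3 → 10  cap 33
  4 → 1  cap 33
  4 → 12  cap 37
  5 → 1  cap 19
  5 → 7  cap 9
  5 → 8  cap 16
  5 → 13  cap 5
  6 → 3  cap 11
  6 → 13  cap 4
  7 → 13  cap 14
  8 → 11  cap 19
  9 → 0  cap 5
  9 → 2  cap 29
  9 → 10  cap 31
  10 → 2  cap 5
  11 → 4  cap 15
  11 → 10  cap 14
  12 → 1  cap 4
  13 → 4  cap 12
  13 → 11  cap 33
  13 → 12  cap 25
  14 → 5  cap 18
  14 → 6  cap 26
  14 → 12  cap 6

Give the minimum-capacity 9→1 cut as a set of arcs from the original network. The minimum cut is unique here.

augment #1: 9→2→4→1 push 29
augment #2: 9→0→6→3→1 push 5
augment #3: 9→10→2→4→1 push 2
augment #4: 9→10→2→14→5→1 push 3
max flow = 39; residual-reachable set from 9 gives S-side
cut edges (S→T): {(9,0), (9,2), (10,2)} total cap 39

Min-cut arcs: {(9,0), (9,2), (10,2)} (total capacity 39)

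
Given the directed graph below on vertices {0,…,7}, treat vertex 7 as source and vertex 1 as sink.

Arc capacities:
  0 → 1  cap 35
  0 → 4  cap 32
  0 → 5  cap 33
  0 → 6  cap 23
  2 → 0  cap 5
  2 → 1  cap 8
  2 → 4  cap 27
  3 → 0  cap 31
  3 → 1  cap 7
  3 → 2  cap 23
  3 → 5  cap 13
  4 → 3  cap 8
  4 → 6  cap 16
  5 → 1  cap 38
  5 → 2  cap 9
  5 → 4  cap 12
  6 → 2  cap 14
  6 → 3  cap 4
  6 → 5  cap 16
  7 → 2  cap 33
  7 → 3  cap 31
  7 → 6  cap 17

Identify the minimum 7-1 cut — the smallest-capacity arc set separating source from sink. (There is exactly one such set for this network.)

Min-cut arcs: {(2,0), (2,1), (4,3), (6,3), (6,5), (7,3)} (total capacity 72)

augment #1: 7→2→1 push 8
augment #2: 7→3→1 push 7
augment #3: 7→2→0→1 push 5
augment #4: 7→3→0→1 push 24
augment #5: 7→6→5→1 push 16
augment #6: 7→6→3→0→1 push 1
augment #7: 7→2→4→3→0→1 push 5
augment #8: 7→2→4→3→5→1 push 3
augment #9: 7→2→4→6→3→5→1 push 3
max flow = 72; residual-reachable set from 7 gives S-side
cut edges (S→T): {(2,0), (2,1), (4,3), (6,3), (6,5), (7,3)} total cap 72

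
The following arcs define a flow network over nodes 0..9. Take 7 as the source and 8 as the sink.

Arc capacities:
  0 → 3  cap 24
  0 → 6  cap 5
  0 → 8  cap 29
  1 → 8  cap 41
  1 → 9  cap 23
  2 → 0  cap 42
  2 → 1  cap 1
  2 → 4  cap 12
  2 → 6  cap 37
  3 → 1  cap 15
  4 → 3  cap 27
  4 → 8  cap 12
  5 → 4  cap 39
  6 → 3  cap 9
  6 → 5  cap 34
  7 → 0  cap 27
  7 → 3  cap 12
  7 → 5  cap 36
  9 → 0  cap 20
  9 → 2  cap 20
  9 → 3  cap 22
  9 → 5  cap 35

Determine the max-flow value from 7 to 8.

Maximum flow value: 54

augment #1: 7→0→8 bottleneck 27, total now 27
augment #2: 7→3→1→8 bottleneck 12, total now 39
augment #3: 7→5→4→8 bottleneck 12, total now 51
augment #4: 7→5→4→3→1→8 bottleneck 3, total now 54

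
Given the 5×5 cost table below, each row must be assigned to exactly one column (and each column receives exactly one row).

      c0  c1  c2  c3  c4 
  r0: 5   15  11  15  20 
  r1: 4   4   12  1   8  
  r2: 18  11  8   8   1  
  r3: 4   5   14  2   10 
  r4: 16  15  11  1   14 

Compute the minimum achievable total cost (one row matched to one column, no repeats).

Minimum assignment cost: 21

optimal assignment: row0→col2 (cost 11), row1→col1 (cost 4), row2→col4 (cost 1), row3→col0 (cost 4), row4→col3 (cost 1)
total = 11 + 4 + 1 + 4 + 1 = 21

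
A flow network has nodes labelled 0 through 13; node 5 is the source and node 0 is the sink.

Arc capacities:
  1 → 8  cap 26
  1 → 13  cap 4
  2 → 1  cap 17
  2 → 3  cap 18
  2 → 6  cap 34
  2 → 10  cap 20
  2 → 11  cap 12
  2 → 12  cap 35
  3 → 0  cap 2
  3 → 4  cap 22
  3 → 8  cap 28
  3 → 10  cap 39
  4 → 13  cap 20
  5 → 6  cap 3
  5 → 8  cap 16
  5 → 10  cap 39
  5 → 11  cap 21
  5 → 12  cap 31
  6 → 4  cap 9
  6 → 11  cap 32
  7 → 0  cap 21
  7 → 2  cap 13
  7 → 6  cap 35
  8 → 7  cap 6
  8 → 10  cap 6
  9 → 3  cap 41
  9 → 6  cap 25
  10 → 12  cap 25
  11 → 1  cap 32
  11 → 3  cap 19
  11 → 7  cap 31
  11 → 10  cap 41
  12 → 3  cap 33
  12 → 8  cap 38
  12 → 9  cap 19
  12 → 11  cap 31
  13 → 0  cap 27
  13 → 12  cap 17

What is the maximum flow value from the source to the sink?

Maximum flow value: 47

augment #1: 5→8→7→0 bottleneck 6, total now 6
augment #2: 5→11→3→0 bottleneck 2, total now 8
augment #3: 5→11→7→0 bottleneck 15, total now 23
augment #4: 5→6→4→13→0 bottleneck 3, total now 26
augment #5: 5→11→1→13→0 bottleneck 4, total now 30
augment #6: 5→12→3→4→13→0 bottleneck 17, total now 47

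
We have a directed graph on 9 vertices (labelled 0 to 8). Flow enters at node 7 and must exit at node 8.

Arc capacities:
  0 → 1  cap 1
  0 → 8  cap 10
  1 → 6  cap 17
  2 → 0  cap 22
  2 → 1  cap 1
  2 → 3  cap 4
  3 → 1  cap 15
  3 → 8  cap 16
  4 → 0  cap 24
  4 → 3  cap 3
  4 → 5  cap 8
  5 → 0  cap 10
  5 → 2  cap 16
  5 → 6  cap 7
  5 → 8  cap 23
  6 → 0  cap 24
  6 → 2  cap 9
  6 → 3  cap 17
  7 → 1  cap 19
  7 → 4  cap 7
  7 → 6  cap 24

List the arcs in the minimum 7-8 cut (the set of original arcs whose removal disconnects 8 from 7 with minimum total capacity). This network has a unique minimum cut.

Min-cut arcs: {(0,8), (3,8), (7,4)} (total capacity 33)

augment #1: 7→4→0→8 push 7
augment #2: 7→6→0→8 push 3
augment #3: 7→6→3→8 push 16
augment #4: 7→6→0→4→5→8 push 5
augment #5: 7→1→6→0→4→5→8 push 2
max flow = 33; residual-reachable set from 7 gives S-side
cut edges (S→T): {(0,8), (3,8), (7,4)} total cap 33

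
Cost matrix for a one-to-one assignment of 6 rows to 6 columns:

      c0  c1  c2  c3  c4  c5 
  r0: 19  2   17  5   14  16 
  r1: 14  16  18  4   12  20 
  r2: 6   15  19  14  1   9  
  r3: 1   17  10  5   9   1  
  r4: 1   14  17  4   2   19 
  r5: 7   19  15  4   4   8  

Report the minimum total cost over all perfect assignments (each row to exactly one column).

optimal assignment: row0→col1 (cost 2), row1→col3 (cost 4), row2→col4 (cost 1), row3→col5 (cost 1), row4→col0 (cost 1), row5→col2 (cost 15)
total = 2 + 4 + 1 + 1 + 1 + 15 = 24

Minimum assignment cost: 24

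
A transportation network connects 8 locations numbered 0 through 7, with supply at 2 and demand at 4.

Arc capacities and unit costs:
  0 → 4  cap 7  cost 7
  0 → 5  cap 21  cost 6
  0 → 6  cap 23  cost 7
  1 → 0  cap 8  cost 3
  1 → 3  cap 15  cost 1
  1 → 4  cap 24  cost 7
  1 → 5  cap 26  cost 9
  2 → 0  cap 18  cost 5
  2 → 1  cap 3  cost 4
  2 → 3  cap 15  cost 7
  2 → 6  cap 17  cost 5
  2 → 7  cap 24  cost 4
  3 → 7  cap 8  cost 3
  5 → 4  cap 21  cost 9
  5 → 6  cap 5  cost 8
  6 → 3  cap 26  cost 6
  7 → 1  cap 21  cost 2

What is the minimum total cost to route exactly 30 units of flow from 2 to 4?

shortest-cost path #1: 2→1→4 push 3 @ unit cost 11 (adds 33)
shortest-cost path #2: 2→0→4 push 7 @ unit cost 12 (adds 84)
shortest-cost path #3: 2→7→1→4 push 20 @ unit cost 13 (adds 260)
total cost = 377

Minimum cost for 30 units: 377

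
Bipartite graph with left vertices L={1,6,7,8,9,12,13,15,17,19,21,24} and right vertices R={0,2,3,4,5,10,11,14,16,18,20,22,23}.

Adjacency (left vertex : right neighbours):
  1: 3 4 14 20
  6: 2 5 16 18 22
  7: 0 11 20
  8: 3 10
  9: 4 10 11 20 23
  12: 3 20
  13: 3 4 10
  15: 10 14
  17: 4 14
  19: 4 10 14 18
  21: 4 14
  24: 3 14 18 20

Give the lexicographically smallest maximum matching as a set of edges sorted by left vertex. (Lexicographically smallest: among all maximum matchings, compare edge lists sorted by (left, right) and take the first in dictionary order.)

Lex-smallest maximum matching: {(1,3), (6,2), (7,0), (8,10), (9,11), (12,20), (13,4), (15,14), (19,18)}

|M| = 9 (so the lex-smallest maximum matching has 9 edges)
process left vertices in ascending order; for each, take the smallest-labelled available neighbour that still permits 9 edges overall, or leave it unmatched if none does
lex-smallest matching: {1-3, 6-2, 7-0, 8-10, 9-11, 12-20, 13-4, 15-14, 19-18}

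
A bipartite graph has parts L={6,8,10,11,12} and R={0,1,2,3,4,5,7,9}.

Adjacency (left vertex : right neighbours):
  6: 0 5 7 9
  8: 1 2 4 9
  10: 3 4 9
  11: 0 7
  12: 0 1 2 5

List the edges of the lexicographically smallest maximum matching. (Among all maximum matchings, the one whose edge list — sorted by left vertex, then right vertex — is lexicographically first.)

Lex-smallest maximum matching: {(6,0), (8,1), (10,3), (11,7), (12,2)}

|M| = 5 (so the lex-smallest maximum matching has 5 edges)
process left vertices in ascending order; for each, take the smallest-labelled available neighbour that still permits 5 edges overall, or leave it unmatched if none does
lex-smallest matching: {6-0, 8-1, 10-3, 11-7, 12-2}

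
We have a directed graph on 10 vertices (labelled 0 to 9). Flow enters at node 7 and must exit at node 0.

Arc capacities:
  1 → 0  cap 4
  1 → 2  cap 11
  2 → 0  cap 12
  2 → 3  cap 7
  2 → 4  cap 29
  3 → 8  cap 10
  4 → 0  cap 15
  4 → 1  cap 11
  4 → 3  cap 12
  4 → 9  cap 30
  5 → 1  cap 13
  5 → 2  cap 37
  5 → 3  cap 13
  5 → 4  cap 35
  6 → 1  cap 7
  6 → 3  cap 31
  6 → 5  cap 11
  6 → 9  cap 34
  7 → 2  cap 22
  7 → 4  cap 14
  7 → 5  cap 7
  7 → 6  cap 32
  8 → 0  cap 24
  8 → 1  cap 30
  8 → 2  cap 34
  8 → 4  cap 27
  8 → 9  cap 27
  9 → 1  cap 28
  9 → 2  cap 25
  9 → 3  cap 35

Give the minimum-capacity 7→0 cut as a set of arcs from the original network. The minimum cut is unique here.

augment #1: 7→2→0 push 12
augment #2: 7→4→0 push 14
augment #3: 7→2→4→0 push 1
augment #4: 7→5→1→0 push 4
augment #5: 7→2→3→8→0 push 7
augment #6: 7→5→3→8→0 push 3
max flow = 41; residual-reachable set from 7 gives S-side
cut edges (S→T): {(1,0), (2,0), (3,8), (4,0)} total cap 41

Min-cut arcs: {(1,0), (2,0), (3,8), (4,0)} (total capacity 41)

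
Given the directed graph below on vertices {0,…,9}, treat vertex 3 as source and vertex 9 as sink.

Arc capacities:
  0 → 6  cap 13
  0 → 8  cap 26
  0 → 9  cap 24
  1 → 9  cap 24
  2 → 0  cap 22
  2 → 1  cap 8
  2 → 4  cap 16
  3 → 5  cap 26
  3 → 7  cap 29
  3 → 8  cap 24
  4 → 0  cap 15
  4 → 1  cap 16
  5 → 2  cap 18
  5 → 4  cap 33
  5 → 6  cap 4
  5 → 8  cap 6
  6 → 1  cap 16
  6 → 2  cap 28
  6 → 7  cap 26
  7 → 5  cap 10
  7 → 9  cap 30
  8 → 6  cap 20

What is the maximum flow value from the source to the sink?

Maximum flow value: 75

augment #1: 3→7→9 bottleneck 29, total now 29
augment #2: 3→5→2→0→9 bottleneck 18, total now 47
augment #3: 3→5→4→0→9 bottleneck 6, total now 53
augment #4: 3→5→4→1→9 bottleneck 2, total now 55
augment #5: 3→8→6→1→9 bottleneck 16, total now 71
augment #6: 3→8→6→7→9 bottleneck 1, total now 72
augment #7: 3→8→6→2→1→9 bottleneck 3, total now 75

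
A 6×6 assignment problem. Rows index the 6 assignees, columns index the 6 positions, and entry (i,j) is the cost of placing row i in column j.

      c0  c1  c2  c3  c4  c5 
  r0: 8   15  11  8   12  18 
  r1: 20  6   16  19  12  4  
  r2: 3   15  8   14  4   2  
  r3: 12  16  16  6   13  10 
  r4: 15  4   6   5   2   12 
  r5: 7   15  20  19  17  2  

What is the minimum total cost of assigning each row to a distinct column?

optimal assignment: row0→col2 (cost 11), row1→col1 (cost 6), row2→col0 (cost 3), row3→col3 (cost 6), row4→col4 (cost 2), row5→col5 (cost 2)
total = 11 + 6 + 3 + 6 + 2 + 2 = 30

Minimum assignment cost: 30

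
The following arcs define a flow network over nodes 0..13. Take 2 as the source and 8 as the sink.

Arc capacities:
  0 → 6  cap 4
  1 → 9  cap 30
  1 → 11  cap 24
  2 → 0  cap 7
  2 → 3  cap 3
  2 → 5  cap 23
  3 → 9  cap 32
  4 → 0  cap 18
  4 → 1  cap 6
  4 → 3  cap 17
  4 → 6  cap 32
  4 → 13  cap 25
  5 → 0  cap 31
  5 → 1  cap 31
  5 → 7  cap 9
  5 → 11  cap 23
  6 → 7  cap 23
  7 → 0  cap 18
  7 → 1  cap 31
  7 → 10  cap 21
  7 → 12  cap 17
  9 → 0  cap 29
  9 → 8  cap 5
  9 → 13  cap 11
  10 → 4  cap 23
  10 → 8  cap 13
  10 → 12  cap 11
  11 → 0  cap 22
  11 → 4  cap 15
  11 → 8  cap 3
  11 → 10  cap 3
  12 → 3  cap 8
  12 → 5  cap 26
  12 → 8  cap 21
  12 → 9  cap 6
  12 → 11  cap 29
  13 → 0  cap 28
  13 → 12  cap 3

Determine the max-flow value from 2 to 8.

augment #1: 2→3→9→8 bottleneck 3, total now 3
augment #2: 2→5→11→8 bottleneck 3, total now 6
augment #3: 2→5→1→9→8 bottleneck 2, total now 8
augment #4: 2→5→7→10→8 bottleneck 9, total now 17
augment #5: 2→5→11→10→8 bottleneck 3, total now 20
augment #6: 2→0→6→7→10→8 bottleneck 1, total now 21
augment #7: 2→0→6→7→12→8 bottleneck 3, total now 24
augment #8: 2→5→1→9→13→12→8 bottleneck 3, total now 27
augment #9: 2→5→11→4→6→7→12→8 bottleneck 3, total now 30

Maximum flow value: 30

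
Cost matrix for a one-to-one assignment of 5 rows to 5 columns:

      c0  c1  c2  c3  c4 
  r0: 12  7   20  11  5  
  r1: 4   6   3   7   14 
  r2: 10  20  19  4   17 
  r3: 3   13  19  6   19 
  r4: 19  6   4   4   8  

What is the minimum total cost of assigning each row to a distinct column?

optimal assignment: row0→col4 (cost 5), row1→col2 (cost 3), row2→col3 (cost 4), row3→col0 (cost 3), row4→col1 (cost 6)
total = 5 + 3 + 4 + 3 + 6 = 21

Minimum assignment cost: 21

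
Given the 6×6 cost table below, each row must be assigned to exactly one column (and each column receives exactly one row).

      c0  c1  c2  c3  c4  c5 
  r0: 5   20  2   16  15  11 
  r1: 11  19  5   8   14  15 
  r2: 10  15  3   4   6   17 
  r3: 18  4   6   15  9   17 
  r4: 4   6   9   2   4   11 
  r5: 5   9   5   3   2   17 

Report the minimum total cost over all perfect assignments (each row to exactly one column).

Minimum assignment cost: 30

optimal assignment: row0→col5 (cost 11), row1→col2 (cost 5), row2→col3 (cost 4), row3→col1 (cost 4), row4→col0 (cost 4), row5→col4 (cost 2)
total = 11 + 5 + 4 + 4 + 4 + 2 = 30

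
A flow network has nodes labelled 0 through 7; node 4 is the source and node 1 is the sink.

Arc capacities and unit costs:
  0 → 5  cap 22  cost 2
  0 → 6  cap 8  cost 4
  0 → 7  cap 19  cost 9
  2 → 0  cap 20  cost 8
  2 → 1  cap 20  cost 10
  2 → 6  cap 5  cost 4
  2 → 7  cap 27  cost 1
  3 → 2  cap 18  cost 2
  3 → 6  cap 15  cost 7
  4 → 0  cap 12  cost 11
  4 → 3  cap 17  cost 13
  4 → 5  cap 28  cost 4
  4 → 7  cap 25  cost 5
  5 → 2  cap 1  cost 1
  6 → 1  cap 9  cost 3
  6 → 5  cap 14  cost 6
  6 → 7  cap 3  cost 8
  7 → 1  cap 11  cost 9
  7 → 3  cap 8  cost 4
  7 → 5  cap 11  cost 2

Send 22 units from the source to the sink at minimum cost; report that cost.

Minimum cost for 22 units: 352

shortest-cost path #1: 4→5→2→6→1 push 1 @ unit cost 12 (adds 12)
shortest-cost path #2: 4→7→1 push 11 @ unit cost 14 (adds 154)
shortest-cost path #3: 4→0→6→1 push 8 @ unit cost 18 (adds 144)
shortest-cost path #4: 4→7→3→2→1 push 2 @ unit cost 21 (adds 42)
total cost = 352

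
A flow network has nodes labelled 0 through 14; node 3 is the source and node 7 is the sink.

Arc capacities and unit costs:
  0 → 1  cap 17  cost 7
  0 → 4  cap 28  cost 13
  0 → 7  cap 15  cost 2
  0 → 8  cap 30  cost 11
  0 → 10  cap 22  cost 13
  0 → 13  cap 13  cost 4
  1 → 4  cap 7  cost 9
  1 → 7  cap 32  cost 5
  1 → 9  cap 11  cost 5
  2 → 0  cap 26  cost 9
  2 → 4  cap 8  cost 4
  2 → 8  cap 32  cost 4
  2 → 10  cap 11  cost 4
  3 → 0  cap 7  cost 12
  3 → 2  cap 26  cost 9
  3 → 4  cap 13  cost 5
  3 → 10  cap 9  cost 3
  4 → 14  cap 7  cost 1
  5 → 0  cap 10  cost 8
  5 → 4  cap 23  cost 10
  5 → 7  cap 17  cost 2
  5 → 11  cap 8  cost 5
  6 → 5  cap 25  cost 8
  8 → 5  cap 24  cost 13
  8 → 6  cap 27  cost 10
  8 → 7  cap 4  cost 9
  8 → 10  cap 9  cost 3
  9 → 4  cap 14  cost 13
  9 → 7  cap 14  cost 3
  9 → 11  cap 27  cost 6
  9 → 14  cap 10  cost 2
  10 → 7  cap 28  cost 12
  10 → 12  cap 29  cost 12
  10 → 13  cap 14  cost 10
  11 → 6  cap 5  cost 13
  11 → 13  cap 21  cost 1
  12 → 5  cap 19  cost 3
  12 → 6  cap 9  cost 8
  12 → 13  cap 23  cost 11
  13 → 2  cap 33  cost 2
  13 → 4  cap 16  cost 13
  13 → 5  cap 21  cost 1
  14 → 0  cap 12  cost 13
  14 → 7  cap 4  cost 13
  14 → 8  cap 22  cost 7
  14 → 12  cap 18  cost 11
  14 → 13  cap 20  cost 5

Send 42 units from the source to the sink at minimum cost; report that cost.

Minimum cost for 42 units: 754

shortest-cost path #1: 3→0→7 push 7 @ unit cost 14 (adds 98)
shortest-cost path #2: 3→4→14→13→5→7 push 7 @ unit cost 14 (adds 98)
shortest-cost path #3: 3→10→7 push 9 @ unit cost 15 (adds 135)
shortest-cost path #4: 3→2→0→7 push 8 @ unit cost 20 (adds 160)
shortest-cost path #5: 3→2→8→7 push 4 @ unit cost 22 (adds 88)
shortest-cost path #6: 3→2→10→7 push 7 @ unit cost 25 (adds 175)
total cost = 754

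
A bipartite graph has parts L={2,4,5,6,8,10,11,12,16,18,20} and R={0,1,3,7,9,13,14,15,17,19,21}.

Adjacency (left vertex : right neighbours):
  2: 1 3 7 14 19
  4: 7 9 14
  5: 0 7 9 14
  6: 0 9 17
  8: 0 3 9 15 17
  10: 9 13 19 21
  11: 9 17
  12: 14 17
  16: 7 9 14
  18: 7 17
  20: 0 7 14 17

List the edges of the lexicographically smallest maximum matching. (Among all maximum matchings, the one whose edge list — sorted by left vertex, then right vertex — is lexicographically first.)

Lex-smallest maximum matching: {(2,1), (4,7), (5,0), (6,9), (8,3), (10,13), (11,17), (12,14)}

|M| = 8 (so the lex-smallest maximum matching has 8 edges)
process left vertices in ascending order; for each, take the smallest-labelled available neighbour that still permits 8 edges overall, or leave it unmatched if none does
lex-smallest matching: {2-1, 4-7, 5-0, 6-9, 8-3, 10-13, 11-17, 12-14}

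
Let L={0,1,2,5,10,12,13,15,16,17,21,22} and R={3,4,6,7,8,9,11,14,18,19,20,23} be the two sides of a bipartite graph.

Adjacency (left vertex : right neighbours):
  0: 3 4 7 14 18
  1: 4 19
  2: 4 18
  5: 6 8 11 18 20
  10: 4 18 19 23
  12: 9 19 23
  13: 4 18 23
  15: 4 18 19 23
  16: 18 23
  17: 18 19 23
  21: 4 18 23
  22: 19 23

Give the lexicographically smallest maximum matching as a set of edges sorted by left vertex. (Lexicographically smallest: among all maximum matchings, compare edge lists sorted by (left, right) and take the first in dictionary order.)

|M| = 7 (so the lex-smallest maximum matching has 7 edges)
process left vertices in ascending order; for each, take the smallest-labelled available neighbour that still permits 7 edges overall, or leave it unmatched if none does
lex-smallest matching: {0-3, 1-4, 2-18, 5-6, 10-19, 12-9, 13-23}

Lex-smallest maximum matching: {(0,3), (1,4), (2,18), (5,6), (10,19), (12,9), (13,23)}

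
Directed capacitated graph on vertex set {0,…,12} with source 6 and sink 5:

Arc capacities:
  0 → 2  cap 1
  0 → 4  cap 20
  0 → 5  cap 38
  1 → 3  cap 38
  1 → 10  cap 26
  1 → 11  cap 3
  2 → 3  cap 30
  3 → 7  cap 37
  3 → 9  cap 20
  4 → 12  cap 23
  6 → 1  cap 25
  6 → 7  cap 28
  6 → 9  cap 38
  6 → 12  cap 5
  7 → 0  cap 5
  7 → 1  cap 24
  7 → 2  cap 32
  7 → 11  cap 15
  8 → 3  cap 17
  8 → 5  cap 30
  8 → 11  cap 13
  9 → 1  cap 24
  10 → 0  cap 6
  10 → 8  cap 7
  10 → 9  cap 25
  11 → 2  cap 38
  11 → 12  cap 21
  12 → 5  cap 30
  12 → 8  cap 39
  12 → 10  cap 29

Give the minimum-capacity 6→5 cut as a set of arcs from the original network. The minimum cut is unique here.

Min-cut arcs: {(1,11), (6,12), (7,0), (7,11), (10,0), (10,8)} (total capacity 41)

augment #1: 6→12→5 push 5
augment #2: 6→7→0→5 push 5
augment #3: 6→1→10→0→5 push 6
augment #4: 6→1→10→8→5 push 7
augment #5: 6→1→11→12→5 push 3
augment #6: 6→7→11→12→5 push 15
max flow = 41; residual-reachable set from 6 gives S-side
cut edges (S→T): {(1,11), (6,12), (7,0), (7,11), (10,0), (10,8)} total cap 41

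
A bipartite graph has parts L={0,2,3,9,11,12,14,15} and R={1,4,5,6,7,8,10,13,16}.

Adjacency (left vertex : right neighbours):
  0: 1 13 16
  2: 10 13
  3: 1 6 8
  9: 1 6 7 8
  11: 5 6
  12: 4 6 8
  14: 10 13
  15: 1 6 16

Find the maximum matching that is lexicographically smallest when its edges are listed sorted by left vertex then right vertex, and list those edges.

Lex-smallest maximum matching: {(0,1), (2,10), (3,6), (9,7), (11,5), (12,4), (14,13), (15,16)}

|M| = 8 (so the lex-smallest maximum matching has 8 edges)
process left vertices in ascending order; for each, take the smallest-labelled available neighbour that still permits 8 edges overall, or leave it unmatched if none does
lex-smallest matching: {0-1, 2-10, 3-6, 9-7, 11-5, 12-4, 14-13, 15-16}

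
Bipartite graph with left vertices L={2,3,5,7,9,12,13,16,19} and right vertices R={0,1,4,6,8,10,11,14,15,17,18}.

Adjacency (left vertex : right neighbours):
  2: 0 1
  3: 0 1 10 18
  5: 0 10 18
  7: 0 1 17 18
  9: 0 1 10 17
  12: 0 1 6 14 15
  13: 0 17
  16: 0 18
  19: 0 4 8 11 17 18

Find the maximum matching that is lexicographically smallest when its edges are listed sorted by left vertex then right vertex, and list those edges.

|M| = 7 (so the lex-smallest maximum matching has 7 edges)
process left vertices in ascending order; for each, take the smallest-labelled available neighbour that still permits 7 edges overall, or leave it unmatched if none does
lex-smallest matching: {2-0, 3-1, 5-10, 7-17, 12-6, 16-18, 19-4}

Lex-smallest maximum matching: {(2,0), (3,1), (5,10), (7,17), (12,6), (16,18), (19,4)}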